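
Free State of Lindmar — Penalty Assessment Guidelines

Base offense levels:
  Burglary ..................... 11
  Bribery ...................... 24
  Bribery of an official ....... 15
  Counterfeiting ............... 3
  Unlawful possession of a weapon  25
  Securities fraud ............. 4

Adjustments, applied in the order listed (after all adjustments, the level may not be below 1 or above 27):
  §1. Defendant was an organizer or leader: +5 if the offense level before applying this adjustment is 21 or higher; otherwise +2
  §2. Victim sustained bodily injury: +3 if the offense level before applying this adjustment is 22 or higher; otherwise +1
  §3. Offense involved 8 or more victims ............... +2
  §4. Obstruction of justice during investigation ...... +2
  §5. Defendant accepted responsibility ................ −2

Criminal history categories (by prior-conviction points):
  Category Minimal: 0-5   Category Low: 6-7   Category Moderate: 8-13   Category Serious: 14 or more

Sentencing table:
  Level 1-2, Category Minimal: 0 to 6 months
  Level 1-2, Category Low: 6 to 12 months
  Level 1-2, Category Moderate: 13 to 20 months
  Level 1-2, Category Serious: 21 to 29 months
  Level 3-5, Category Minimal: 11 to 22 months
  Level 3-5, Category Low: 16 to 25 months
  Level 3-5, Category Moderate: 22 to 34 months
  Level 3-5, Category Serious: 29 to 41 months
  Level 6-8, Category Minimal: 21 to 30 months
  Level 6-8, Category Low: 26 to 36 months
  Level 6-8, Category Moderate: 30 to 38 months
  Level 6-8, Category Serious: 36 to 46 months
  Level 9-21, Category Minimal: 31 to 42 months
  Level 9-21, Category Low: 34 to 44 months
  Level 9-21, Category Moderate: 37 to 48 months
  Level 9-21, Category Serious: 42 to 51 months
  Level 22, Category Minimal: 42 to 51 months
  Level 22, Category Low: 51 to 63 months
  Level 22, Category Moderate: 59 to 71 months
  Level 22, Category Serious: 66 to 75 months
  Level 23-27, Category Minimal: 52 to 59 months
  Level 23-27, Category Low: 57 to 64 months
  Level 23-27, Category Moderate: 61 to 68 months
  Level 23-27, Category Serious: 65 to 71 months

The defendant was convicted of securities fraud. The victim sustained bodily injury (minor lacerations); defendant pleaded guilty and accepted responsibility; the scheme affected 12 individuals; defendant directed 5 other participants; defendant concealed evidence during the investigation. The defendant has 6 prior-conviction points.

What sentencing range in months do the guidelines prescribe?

Base offense level for securities fraud: 4.
§1 applies (level before this adjustment is 4 < 21, so +2): 4 + 2 = 6.
§2 applies (level before this adjustment is 6 < 22, so +1): 6 + 1 = 7.
§3 applies: 7 + 2 = 9.
§4 applies: 9 + 2 = 11.
§5 applies: 11 − 2 = 9.
Final offense level: 9.
Criminal history: 6 prior points → Category Low (6-7).
Level 9 falls in the 9-21 band.
Grid: Level 9-21 × Category Low = 34-44 months.

34-44 months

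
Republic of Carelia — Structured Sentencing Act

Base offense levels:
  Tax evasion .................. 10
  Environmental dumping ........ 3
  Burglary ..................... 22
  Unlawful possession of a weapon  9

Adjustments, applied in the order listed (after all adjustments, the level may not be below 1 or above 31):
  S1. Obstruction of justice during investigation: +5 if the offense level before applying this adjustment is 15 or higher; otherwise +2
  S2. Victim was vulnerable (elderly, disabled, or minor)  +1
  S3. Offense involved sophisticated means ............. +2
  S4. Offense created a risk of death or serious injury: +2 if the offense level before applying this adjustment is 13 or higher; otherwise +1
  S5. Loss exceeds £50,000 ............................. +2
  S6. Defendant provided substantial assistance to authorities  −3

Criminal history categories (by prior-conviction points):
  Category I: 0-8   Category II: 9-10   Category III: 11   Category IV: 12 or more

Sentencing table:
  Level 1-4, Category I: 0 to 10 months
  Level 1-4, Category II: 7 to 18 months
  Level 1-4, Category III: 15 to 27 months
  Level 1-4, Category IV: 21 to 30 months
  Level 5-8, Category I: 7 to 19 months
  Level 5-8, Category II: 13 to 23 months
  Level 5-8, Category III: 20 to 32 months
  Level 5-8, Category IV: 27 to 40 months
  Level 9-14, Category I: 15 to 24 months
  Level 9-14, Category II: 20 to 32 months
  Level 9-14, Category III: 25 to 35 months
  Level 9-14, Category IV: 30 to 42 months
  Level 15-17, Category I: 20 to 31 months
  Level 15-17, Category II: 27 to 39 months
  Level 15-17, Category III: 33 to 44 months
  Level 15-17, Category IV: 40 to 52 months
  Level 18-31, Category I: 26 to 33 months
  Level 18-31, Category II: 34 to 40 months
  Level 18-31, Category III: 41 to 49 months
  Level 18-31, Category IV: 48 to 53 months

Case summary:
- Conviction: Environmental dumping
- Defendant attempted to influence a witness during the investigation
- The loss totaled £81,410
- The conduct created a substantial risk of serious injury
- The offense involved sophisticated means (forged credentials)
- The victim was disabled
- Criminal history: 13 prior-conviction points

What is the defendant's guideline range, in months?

Base offense level for environmental dumping: 3.
S1 applies (level before this adjustment is 3 < 15, so +2): 3 + 2 = 5.
S2 applies: 5 + 1 = 6.
S3 applies: 6 + 2 = 8.
S4 applies (level before this adjustment is 8 < 13, so +1): 8 + 1 = 9.
S5 applies: 9 + 2 = 11.
S6 does not apply.
Final offense level: 11.
Criminal history: 13 prior points → Category IV (12+).
Level 11 falls in the 9-14 band.
Grid: Level 9-14 × Category IV = 30-42 months.

30-42 months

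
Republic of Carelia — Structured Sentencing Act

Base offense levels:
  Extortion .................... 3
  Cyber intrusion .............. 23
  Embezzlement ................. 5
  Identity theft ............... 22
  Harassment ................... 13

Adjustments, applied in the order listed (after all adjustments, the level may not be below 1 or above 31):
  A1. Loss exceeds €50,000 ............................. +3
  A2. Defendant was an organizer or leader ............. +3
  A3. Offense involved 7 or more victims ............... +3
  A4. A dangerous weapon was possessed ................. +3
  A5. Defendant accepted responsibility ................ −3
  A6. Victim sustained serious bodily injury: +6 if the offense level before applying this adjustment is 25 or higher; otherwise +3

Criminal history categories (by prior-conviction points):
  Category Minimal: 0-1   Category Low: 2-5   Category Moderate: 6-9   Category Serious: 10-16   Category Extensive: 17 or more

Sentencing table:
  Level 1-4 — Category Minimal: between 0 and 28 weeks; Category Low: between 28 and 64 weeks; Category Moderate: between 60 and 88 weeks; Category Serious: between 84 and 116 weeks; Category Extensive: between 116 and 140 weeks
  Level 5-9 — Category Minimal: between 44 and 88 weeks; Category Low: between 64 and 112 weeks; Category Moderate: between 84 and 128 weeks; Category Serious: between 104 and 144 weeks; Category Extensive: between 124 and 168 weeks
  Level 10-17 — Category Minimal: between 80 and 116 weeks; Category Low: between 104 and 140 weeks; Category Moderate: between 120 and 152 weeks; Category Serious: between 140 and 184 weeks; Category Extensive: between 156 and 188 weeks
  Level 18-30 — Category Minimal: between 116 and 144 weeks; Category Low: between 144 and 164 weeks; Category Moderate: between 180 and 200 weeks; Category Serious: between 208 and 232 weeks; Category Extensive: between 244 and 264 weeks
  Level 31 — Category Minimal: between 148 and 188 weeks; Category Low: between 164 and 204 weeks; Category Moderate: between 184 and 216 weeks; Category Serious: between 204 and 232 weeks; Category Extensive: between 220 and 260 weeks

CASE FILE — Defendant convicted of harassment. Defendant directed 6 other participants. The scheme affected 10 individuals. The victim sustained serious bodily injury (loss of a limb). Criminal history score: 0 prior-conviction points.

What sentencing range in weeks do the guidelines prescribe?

116-144 weeks

Base offense level for harassment: 13.
A2 applies: 13 + 3 = 16.
A3 applies: 16 + 3 = 19.
A4 does not apply.
A5 does not apply.
A6 applies (level before this adjustment is 19 < 25, so +3): 19 + 3 = 22.
Final offense level: 22.
Criminal history: 0 prior points → Category Minimal (0-1).
Level 22 falls in the 18-30 band.
Grid: Level 18-30 × Category Minimal = 116-144 weeks.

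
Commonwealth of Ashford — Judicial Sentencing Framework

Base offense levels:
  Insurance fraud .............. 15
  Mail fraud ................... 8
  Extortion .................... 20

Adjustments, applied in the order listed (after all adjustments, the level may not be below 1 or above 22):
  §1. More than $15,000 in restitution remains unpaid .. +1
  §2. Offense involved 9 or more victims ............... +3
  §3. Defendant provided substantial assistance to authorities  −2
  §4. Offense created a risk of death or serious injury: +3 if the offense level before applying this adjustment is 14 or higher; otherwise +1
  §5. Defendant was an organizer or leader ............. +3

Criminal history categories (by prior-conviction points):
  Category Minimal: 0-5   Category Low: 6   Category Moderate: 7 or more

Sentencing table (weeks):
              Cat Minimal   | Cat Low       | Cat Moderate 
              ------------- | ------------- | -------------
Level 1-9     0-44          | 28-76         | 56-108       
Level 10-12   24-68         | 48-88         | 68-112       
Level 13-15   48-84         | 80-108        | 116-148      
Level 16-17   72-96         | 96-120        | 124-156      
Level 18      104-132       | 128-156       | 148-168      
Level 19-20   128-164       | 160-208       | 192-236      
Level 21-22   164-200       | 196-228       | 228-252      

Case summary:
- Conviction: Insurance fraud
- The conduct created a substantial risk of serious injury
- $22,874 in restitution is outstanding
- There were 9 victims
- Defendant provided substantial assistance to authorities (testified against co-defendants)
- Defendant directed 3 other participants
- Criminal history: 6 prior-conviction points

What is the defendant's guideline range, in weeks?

196-228 weeks

Base offense level for insurance fraud: 15.
§1 applies: 15 + 1 = 16.
§2 applies: 16 + 3 = 19.
§3 applies: 19 − 2 = 17.
§4 applies (level before this adjustment is 17 ≥ 14, so +3): 17 + 3 = 20.
§5 applies: 20 + 3 = 23.
Level 23 exceeds the maximum of 22; capped at 22.
Final offense level: 22.
Criminal history: 6 prior points → Category Low (6).
Level 22 falls in the 21-22 band.
Grid: Level 21-22 × Category Low = 196-228 weeks.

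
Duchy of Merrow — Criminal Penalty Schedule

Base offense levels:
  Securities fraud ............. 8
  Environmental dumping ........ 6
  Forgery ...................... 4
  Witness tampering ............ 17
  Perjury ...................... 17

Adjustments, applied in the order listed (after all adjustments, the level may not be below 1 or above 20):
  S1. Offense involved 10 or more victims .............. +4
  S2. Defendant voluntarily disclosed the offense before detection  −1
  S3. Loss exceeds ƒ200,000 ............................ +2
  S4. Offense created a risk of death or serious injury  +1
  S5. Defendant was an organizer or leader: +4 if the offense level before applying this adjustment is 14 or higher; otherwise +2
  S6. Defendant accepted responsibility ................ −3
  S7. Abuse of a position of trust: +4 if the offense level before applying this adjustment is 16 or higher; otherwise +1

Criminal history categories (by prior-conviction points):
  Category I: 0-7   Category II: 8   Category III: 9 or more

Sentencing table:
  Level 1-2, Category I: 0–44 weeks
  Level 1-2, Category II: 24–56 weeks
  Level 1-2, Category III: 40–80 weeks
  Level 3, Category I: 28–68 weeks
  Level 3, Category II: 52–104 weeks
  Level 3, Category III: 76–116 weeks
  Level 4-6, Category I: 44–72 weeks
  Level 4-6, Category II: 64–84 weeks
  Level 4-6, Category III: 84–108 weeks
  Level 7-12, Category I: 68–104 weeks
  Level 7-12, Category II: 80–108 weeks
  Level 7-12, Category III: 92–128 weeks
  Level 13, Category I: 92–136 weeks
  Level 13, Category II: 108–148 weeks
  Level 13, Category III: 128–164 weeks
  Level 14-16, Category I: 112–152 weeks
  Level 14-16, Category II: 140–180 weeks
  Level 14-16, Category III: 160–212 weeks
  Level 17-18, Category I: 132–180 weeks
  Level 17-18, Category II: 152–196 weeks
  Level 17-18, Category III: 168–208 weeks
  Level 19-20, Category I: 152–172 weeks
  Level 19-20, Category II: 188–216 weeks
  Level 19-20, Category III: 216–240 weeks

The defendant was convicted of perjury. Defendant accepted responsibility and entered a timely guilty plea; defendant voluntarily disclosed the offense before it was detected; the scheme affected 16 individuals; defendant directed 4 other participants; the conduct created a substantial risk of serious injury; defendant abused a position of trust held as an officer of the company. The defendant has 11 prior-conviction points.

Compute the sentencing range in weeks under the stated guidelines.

Base offense level for perjury: 17.
S1 applies: 17 + 4 = 21.
S2 applies: 21 − 1 = 20.
S4 applies: 20 + 1 = 21.
S5 applies (level before this adjustment is 21 ≥ 14, so +4): 21 + 4 = 25.
S6 applies: 25 − 3 = 22.
S7 applies (level before this adjustment is 22 ≥ 16, so +4): 22 + 4 = 26.
Level 26 exceeds the maximum of 20; capped at 20.
Final offense level: 20.
Criminal history: 11 prior points → Category III (9+).
Level 20 falls in the 19-20 band.
Grid: Level 19-20 × Category III = 216-240 weeks.

216-240 weeks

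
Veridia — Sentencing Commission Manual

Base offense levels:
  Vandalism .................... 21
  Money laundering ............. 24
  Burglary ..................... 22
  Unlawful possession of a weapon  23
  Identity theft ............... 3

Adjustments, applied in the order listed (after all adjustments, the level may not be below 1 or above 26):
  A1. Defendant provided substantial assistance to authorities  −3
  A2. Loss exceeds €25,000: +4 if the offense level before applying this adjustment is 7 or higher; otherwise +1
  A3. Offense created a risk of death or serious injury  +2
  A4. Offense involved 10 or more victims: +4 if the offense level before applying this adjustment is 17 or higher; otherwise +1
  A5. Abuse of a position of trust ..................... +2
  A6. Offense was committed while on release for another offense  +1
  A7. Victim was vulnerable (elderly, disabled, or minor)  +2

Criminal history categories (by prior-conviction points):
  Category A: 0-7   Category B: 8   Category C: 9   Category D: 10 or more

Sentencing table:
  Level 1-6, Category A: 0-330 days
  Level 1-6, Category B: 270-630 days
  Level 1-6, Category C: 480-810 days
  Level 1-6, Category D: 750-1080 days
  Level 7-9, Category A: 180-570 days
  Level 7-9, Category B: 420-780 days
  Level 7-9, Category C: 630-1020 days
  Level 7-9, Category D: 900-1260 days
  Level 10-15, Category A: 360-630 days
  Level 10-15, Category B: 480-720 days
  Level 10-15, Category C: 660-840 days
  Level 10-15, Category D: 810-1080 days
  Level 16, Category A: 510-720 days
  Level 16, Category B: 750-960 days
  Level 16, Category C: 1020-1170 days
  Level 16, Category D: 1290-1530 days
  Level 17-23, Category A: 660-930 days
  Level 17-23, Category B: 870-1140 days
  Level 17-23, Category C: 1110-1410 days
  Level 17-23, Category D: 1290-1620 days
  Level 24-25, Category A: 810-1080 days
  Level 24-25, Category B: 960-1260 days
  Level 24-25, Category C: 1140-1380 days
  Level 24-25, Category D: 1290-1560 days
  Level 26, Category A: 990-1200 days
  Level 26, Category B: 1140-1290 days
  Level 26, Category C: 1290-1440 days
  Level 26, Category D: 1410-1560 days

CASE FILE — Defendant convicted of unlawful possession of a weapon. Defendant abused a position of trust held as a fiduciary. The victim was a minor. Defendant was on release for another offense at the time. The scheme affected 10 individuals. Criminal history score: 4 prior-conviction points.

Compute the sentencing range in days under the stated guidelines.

Base offense level for unlawful possession of a weapon: 23.
A1 does not apply.
A3 does not apply.
A4 applies (level before this adjustment is 23 ≥ 17, so +4): 23 + 4 = 27.
A5 applies: 27 + 2 = 29.
A6 applies: 29 + 1 = 30.
A7 applies: 30 + 2 = 32.
Level 32 exceeds the maximum of 26; capped at 26.
Final offense level: 26.
Criminal history: 4 prior points → Category A (0-7).
Level 26 falls in the 26 band.
Grid: Level 26 × Category A = 990-1200 days.

990-1200 days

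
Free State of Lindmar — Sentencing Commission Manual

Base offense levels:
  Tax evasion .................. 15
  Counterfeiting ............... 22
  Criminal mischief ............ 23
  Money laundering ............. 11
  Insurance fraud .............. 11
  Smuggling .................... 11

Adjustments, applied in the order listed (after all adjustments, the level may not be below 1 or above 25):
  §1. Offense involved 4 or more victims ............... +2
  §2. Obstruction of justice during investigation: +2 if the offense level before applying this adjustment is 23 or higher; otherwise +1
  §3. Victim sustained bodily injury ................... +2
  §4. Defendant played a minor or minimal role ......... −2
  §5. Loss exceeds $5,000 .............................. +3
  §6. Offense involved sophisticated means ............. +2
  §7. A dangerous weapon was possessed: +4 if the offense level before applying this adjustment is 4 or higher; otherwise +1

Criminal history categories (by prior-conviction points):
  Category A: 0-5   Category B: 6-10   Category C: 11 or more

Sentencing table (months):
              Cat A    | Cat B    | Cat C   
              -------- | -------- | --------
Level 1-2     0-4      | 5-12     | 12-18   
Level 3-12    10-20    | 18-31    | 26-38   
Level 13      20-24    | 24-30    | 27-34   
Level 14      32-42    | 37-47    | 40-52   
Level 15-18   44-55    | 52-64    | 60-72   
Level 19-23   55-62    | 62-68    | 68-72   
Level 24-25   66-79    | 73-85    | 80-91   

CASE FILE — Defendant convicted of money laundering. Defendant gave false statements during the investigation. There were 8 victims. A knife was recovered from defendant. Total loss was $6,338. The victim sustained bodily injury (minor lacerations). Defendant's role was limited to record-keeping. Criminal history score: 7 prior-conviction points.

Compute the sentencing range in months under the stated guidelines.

62-68 months

Base offense level for money laundering: 11.
§1 applies: 11 + 2 = 13.
§2 applies (level before this adjustment is 13 < 23, so +1): 13 + 1 = 14.
§3 applies: 14 + 2 = 16.
§4 applies: 16 − 2 = 14.
§5 applies: 14 + 3 = 17.
§6 does not apply.
§7 applies (level before this adjustment is 17 ≥ 4, so +4): 17 + 4 = 21.
Final offense level: 21.
Criminal history: 7 prior points → Category B (6-10).
Level 21 falls in the 19-23 band.
Grid: Level 19-23 × Category B = 62-68 months.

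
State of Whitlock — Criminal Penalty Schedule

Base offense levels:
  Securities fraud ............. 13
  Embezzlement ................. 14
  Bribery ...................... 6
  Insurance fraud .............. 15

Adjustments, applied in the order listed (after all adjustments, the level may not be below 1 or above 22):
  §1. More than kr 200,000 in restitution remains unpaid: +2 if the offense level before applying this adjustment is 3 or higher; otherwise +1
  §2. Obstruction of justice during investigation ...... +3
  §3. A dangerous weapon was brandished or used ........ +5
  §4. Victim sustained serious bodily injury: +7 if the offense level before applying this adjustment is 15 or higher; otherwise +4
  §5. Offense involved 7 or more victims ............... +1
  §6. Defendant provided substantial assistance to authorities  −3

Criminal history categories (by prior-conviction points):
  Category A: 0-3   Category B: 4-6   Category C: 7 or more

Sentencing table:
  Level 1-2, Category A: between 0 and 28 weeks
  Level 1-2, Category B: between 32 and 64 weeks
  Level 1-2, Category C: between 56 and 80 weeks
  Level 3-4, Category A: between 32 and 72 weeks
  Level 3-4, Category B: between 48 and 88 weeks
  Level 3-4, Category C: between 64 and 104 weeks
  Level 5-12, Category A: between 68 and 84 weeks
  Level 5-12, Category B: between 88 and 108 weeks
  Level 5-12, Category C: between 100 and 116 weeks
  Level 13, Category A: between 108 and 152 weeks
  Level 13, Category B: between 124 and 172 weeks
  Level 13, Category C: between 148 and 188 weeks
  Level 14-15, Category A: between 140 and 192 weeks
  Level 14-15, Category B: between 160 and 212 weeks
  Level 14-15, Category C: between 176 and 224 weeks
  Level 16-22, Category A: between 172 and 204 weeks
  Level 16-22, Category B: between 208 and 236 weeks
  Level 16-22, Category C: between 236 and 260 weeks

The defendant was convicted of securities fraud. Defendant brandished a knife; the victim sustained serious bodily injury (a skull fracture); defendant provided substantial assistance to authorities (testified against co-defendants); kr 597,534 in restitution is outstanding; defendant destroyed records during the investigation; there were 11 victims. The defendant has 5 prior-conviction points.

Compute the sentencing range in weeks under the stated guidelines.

208-236 weeks

Base offense level for securities fraud: 13.
§1 applies (level before this adjustment is 13 ≥ 3, so +2): 13 + 2 = 15.
§2 applies: 15 + 3 = 18.
§3 applies: 18 + 5 = 23.
§4 applies (level before this adjustment is 23 ≥ 15, so +7): 23 + 7 = 30.
§5 applies: 30 + 1 = 31.
§6 applies: 31 − 3 = 28.
Level 28 exceeds the maximum of 22; capped at 22.
Final offense level: 22.
Criminal history: 5 prior points → Category B (4-6).
Level 22 falls in the 16-22 band.
Grid: Level 16-22 × Category B = 208-236 weeks.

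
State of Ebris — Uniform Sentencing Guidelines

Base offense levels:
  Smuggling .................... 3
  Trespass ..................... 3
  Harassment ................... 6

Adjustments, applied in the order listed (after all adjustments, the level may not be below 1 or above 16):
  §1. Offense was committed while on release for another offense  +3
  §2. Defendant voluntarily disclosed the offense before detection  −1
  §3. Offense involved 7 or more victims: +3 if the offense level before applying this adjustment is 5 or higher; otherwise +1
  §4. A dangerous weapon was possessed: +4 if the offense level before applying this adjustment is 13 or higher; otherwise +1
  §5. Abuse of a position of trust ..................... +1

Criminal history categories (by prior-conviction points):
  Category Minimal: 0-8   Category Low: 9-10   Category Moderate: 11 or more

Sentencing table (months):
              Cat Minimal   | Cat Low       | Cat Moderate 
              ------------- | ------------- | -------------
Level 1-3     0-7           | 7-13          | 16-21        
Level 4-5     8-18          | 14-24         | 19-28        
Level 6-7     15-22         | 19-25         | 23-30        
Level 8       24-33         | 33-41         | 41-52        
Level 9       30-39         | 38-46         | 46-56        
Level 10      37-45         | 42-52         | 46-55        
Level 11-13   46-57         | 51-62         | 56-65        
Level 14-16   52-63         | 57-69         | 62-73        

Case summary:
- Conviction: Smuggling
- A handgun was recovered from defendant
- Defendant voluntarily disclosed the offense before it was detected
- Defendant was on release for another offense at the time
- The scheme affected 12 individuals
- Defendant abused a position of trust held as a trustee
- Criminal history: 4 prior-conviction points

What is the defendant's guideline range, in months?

37-45 months

Base offense level for smuggling: 3.
§1 applies: 3 + 3 = 6.
§2 applies: 6 − 1 = 5.
§3 applies (level before this adjustment is 5 ≥ 5, so +3): 5 + 3 = 8.
§4 applies (level before this adjustment is 8 < 13, so +1): 8 + 1 = 9.
§5 applies: 9 + 1 = 10.
Final offense level: 10.
Criminal history: 4 prior points → Category Minimal (0-8).
Level 10 falls in the 10 band.
Grid: Level 10 × Category Minimal = 37-45 months.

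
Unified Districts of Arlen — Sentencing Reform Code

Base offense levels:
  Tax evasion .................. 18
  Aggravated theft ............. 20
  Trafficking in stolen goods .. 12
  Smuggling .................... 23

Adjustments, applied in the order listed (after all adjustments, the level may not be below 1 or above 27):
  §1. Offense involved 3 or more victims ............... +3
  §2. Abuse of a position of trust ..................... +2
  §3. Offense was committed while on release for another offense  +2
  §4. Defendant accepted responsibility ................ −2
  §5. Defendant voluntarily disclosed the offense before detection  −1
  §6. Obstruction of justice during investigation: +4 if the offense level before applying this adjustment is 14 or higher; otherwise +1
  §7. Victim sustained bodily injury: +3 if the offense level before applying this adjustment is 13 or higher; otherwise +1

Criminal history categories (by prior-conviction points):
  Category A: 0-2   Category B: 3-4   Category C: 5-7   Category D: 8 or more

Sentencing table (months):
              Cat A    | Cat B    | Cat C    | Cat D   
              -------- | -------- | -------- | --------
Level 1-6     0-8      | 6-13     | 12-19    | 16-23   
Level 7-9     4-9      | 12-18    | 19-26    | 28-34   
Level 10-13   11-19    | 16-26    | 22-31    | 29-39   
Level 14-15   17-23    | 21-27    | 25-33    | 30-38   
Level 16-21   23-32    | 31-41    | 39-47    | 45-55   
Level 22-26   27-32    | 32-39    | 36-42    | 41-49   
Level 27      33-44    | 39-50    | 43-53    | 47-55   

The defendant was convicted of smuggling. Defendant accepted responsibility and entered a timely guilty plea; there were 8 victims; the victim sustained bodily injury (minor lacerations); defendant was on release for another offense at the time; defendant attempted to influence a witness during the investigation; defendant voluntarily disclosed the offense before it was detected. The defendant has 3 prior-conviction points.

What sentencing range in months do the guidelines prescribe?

Base offense level for smuggling: 23.
§1 applies: 23 + 3 = 26.
§3 applies: 26 + 2 = 28.
§4 applies: 28 − 2 = 26.
§5 applies: 26 − 1 = 25.
§6 applies (level before this adjustment is 25 ≥ 14, so +4): 25 + 4 = 29.
§7 applies (level before this adjustment is 29 ≥ 13, so +3): 29 + 3 = 32.
Level 32 exceeds the maximum of 27; capped at 27.
Final offense level: 27.
Criminal history: 3 prior points → Category B (3-4).
Level 27 falls in the 27 band.
Grid: Level 27 × Category B = 39-50 months.

39-50 months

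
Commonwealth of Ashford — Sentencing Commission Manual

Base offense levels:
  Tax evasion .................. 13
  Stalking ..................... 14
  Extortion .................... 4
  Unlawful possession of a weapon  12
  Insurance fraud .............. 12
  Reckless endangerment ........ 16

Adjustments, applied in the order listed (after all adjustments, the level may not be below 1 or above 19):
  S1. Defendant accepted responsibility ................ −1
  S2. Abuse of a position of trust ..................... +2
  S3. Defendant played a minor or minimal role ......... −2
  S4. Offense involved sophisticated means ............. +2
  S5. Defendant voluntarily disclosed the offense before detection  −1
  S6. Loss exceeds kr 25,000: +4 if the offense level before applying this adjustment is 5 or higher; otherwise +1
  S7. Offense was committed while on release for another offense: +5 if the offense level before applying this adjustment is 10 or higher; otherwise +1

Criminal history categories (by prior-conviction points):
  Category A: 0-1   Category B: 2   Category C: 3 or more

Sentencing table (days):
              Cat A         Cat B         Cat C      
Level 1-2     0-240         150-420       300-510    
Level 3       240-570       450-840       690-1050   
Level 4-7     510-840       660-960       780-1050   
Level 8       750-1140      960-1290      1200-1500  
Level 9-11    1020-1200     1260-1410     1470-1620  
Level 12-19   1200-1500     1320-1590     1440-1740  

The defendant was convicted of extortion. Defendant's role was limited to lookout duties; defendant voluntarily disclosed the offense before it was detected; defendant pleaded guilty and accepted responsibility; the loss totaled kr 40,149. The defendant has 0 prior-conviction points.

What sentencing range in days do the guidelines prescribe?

Base offense level for extortion: 4.
S1 applies: 4 − 1 = 3.
S2 does not apply.
S3 applies: 3 − 2 = 1.
S5 applies: 1 − 1 = 0.
S6 applies (level before this adjustment is 0 < 5, so +1): 0 + 1 = 1.
S7 does not apply.
Final offense level: 1.
Criminal history: 0 prior points → Category A (0-1).
Level 1 falls in the 1-2 band.
Grid: Level 1-2 × Category A = 0-240 days.

0-240 days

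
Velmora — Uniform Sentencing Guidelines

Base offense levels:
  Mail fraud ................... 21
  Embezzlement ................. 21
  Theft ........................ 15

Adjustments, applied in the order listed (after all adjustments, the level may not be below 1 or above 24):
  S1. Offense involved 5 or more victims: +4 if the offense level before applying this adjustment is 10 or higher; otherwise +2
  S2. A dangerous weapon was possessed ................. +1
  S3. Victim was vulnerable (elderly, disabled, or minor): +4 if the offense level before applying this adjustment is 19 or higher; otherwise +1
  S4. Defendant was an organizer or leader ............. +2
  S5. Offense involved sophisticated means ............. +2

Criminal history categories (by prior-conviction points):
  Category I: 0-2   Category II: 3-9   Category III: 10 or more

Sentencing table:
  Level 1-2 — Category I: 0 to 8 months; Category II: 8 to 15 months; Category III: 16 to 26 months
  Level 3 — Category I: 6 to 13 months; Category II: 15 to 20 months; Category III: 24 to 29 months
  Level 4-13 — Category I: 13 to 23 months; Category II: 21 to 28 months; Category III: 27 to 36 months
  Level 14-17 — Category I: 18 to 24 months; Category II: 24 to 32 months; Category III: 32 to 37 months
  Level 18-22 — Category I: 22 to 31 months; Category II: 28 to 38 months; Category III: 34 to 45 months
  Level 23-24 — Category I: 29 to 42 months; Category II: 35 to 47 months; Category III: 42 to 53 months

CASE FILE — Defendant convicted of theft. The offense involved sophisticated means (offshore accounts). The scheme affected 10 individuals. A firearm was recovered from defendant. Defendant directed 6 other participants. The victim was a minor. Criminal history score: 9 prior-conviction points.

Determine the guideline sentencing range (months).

Base offense level for theft: 15.
S1 applies (level before this adjustment is 15 ≥ 10, so +4): 15 + 4 = 19.
S2 applies: 19 + 1 = 20.
S3 applies (level before this adjustment is 20 ≥ 19, so +4): 20 + 4 = 24.
S4 applies: 24 + 2 = 26.
S5 applies: 26 + 2 = 28.
Level 28 exceeds the maximum of 24; capped at 24.
Final offense level: 24.
Criminal history: 9 prior points → Category II (3-9).
Level 24 falls in the 23-24 band.
Grid: Level 23-24 × Category II = 35-47 months.

35-47 months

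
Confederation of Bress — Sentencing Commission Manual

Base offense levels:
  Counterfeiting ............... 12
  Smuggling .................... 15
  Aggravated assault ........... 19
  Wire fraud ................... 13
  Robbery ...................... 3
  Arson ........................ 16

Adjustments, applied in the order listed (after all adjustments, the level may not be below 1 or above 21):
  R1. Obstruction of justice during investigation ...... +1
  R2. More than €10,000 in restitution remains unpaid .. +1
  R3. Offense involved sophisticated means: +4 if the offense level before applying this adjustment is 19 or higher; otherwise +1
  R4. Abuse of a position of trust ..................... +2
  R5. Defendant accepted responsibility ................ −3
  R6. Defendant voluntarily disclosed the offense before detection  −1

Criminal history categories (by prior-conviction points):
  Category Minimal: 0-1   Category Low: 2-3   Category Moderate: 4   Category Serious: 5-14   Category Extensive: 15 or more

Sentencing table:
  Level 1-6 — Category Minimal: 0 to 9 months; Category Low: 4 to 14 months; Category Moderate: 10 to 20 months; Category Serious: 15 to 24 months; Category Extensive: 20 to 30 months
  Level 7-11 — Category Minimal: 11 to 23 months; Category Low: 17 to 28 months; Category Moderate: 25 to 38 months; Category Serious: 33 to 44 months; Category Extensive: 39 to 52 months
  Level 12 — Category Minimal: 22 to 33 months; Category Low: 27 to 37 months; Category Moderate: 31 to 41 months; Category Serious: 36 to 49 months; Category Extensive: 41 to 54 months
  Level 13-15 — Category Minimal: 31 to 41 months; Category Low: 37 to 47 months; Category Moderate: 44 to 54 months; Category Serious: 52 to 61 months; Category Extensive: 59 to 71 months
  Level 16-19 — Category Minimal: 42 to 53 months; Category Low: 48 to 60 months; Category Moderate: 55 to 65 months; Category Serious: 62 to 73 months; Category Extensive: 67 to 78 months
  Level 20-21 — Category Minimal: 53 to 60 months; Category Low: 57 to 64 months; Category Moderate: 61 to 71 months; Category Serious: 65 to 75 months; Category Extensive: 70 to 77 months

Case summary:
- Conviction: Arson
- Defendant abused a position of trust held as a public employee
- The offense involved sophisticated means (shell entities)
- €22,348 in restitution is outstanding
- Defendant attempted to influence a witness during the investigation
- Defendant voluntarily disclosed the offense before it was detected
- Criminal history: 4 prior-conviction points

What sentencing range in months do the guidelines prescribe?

61-71 months

Base offense level for arson: 16.
R1 applies: 16 + 1 = 17.
R2 applies: 17 + 1 = 18.
R3 applies (level before this adjustment is 18 < 19, so +1): 18 + 1 = 19.
R4 applies: 19 + 2 = 21.
R6 applies: 21 − 1 = 20.
Final offense level: 20.
Criminal history: 4 prior points → Category Moderate (4).
Level 20 falls in the 20-21 band.
Grid: Level 20-21 × Category Moderate = 61-71 months.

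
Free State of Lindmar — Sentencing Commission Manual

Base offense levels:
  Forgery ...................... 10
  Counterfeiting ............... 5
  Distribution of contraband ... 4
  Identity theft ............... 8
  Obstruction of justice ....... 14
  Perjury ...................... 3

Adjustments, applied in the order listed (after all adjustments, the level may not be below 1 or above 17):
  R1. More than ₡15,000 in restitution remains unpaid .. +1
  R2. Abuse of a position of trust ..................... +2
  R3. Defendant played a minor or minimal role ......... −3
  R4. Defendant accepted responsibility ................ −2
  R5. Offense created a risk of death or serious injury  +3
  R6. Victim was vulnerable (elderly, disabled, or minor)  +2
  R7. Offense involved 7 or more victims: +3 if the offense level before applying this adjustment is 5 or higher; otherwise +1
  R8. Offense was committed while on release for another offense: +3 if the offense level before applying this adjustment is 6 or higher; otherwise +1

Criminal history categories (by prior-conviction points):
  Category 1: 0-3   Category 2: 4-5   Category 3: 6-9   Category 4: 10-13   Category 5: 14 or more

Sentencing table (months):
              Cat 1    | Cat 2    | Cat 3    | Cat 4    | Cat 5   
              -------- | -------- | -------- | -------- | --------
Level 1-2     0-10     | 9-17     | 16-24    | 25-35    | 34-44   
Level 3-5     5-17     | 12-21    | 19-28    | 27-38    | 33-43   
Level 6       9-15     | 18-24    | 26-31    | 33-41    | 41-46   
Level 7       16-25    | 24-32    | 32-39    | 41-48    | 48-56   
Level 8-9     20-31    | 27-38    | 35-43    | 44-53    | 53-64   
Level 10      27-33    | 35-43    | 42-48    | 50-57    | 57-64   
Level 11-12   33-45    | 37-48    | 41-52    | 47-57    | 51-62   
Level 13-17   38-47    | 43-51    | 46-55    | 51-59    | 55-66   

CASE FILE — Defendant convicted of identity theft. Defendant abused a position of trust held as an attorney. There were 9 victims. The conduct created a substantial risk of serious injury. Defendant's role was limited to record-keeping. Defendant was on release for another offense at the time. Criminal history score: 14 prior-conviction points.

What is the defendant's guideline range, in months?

Base offense level for identity theft: 8.
R1 does not apply.
R2 applies: 8 + 2 = 10.
R3 applies: 10 − 3 = 7.
R4 does not apply.
R5 applies: 7 + 3 = 10.
R7 applies (level before this adjustment is 10 ≥ 5, so +3): 10 + 3 = 13.
R8 applies (level before this adjustment is 13 ≥ 6, so +3): 13 + 3 = 16.
Final offense level: 16.
Criminal history: 14 prior points → Category 5 (14+).
Level 16 falls in the 13-17 band.
Grid: Level 13-17 × Category 5 = 55-66 months.

55-66 months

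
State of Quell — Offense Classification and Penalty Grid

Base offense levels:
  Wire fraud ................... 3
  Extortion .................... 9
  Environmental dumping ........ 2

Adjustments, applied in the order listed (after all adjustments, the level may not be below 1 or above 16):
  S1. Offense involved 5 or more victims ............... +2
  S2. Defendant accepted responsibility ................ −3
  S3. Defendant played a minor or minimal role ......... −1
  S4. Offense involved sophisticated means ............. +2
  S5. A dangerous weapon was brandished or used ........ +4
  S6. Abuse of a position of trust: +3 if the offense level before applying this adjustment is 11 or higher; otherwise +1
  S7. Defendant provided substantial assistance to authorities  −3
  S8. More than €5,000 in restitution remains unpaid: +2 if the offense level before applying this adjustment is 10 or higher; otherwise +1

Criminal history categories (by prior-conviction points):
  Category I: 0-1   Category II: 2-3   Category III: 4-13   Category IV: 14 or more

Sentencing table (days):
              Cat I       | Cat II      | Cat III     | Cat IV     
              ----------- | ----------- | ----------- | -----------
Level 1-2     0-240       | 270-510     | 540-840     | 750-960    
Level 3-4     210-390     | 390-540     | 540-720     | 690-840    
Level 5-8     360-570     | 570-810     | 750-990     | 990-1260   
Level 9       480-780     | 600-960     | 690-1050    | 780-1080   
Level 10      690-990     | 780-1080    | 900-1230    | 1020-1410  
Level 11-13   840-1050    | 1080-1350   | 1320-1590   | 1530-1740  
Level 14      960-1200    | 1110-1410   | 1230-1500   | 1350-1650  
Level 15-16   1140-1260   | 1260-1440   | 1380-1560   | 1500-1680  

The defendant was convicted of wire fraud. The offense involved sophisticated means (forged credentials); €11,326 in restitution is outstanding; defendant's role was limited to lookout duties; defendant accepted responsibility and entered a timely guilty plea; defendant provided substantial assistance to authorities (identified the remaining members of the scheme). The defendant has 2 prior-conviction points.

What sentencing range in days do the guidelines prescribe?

270-510 days

Base offense level for wire fraud: 3.
S2 applies: 3 − 3 = 0.
S3 applies: 0 − 1 = -1.
S4 applies: -1 + 2 = 1.
S5 does not apply.
S6 does not apply.
S7 applies: 1 − 3 = -2.
S8 applies (level before this adjustment is -2 < 10, so +1): -2 + 1 = -1.
Level -1 is below the minimum of 1; floored at 1.
Final offense level: 1.
Criminal history: 2 prior points → Category II (2-3).
Level 1 falls in the 1-2 band.
Grid: Level 1-2 × Category II = 270-510 days.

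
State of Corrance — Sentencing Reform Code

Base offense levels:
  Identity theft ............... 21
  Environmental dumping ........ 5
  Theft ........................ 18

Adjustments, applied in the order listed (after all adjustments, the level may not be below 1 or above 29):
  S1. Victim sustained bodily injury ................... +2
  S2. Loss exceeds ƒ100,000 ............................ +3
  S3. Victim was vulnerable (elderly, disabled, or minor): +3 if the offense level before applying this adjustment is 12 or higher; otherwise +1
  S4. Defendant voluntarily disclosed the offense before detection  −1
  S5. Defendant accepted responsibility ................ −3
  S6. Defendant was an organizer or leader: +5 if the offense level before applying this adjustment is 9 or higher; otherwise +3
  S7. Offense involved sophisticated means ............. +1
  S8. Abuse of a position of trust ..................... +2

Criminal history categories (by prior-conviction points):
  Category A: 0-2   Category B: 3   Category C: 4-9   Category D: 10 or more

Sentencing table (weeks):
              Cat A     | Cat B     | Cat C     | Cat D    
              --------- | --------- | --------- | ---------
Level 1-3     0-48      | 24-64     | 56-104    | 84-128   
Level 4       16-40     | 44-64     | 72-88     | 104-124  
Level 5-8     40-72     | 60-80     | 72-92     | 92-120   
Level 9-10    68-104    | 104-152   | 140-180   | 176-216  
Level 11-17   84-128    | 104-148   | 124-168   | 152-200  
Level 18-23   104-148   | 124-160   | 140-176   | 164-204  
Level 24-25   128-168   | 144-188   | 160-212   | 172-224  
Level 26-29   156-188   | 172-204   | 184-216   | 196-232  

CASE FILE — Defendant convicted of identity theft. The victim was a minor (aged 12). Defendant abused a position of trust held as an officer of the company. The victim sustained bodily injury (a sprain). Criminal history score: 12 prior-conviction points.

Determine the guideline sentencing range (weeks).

196-232 weeks

Base offense level for identity theft: 21.
S1 applies: 21 + 2 = 23.
S2 does not apply.
S3 applies (level before this adjustment is 23 ≥ 12, so +3): 23 + 3 = 26.
S4 does not apply.
S5 does not apply.
S7 does not apply.
S8 applies: 26 + 2 = 28.
Final offense level: 28.
Criminal history: 12 prior points → Category D (10+).
Level 28 falls in the 26-29 band.
Grid: Level 26-29 × Category D = 196-232 weeks.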